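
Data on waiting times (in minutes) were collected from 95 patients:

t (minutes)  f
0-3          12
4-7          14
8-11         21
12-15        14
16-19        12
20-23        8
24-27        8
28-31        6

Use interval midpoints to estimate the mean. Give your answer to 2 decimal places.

13.12

Midpoints: 1.5, 5.5, 9.5, 13.5, 17.5, 21.5, 25.5, 29.5
Σfm = 12×1.5 + 14×5.5 + 21×9.5 + 14×13.5 + 12×17.5 + 8×21.5 + 8×25.5 + 6×29.5 = 1246.5
n = Σf = 95
Mean = 1246.5 / 95 = 13.1211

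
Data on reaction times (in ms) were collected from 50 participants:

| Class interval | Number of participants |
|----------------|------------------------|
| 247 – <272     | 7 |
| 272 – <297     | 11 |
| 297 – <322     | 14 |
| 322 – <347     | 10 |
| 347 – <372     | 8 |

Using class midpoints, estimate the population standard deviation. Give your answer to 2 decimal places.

Midpoints: 259.5, 284.5, 309.5, 334.5, 359.5
n = 50, Σfm = 15500, mean = 310.0000
Σfm² = 4855612.5
Σf(m − x̄)² = Σfm² − (Σfm)²/n = 4855612.5 − 15500²/50 = 50612.5000
Population variance = 50612.5000 / 50 = 1012.2500
Standard deviation = √1012.2500 = 31.8159

31.82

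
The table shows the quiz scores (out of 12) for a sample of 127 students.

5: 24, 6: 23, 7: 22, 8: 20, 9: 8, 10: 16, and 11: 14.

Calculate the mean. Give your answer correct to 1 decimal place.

Values: 5, 6, 7, 8, 9, 10, 11
Σfx = 24×5 + 23×6 + 22×7 + 20×8 + 8×9 + 16×10 + 14×11 = 958
n = Σf = 127
Mean = 958 / 127 = 7.5433

7.5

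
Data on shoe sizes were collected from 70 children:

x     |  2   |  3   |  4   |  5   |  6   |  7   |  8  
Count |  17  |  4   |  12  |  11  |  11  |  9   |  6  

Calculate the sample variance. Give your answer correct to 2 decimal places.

3.97

Values: 2, 3, 4, 5, 6, 7, 8
n = 70, Σfx = 326, mean = 4.6571
Σfx² = 1792
Σf(x − x̄)² = Σfx² − (Σfx)²/n = 1792 − 326²/70 = 273.7714
Sample variance = 273.7714 / 69 = 3.9677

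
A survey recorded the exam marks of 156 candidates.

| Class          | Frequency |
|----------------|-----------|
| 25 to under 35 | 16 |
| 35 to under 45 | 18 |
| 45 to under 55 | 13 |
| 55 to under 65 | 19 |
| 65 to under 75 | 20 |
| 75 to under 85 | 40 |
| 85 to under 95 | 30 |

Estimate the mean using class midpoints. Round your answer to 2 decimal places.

Midpoints: 30, 40, 50, 60, 70, 80, 90
Σfm = 16×30 + 18×40 + 13×50 + 19×60 + 20×70 + 40×80 + 30×90 = 10290
n = Σf = 156
Mean = 10290 / 156 = 65.9615

65.96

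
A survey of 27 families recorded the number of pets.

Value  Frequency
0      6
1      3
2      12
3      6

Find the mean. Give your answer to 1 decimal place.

1.7

Values: 0, 1, 2, 3
Σfx = 6×0 + 3×1 + 12×2 + 6×3 = 45
n = Σf = 27
Mean = 45 / 27 = 1.6667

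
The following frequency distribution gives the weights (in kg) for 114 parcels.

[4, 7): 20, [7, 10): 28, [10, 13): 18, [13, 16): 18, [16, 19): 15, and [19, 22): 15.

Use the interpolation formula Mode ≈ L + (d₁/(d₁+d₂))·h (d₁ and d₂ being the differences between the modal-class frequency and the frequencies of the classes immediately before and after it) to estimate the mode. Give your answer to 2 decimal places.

8.33

Modal class: [7, 10) (highest frequency 28).
d₁ = 28 − 20 = 8, d₂ = 28 − 18 = 10
Mode ≈ 7 + (8/(8+10)) × 3 = 7 + 1.3333 = 8.3333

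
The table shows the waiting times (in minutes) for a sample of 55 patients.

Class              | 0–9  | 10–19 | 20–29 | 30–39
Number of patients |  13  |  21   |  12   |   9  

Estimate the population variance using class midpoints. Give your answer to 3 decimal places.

Midpoints: 4.5, 14.5, 24.5, 34.5
n = 55, Σfm = 967.5, mean = 17.5909
Σfm² = 22593.75
Σf(m − x̄)² = Σfm² − (Σfm)²/n = 22593.75 − 967.5²/55 = 5574.5455
Population variance = 5574.5455 / 55 = 101.3554

101.355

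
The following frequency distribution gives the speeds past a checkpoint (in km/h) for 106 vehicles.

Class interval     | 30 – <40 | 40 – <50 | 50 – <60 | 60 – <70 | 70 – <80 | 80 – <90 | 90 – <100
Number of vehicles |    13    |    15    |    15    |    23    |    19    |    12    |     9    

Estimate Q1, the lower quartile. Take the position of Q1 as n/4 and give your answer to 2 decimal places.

Cumulative frequencies: 13, 28, 43, 66, 85, 97, 106
n = 106; position = n/4 = 26.5.
This falls in the class 40 – <50: L = 40, F = 13, f = 15, h = 10.
Lower quartile ≈ 40 + ((26.5 − 13) / 15) × 10 = 49.0000

49.00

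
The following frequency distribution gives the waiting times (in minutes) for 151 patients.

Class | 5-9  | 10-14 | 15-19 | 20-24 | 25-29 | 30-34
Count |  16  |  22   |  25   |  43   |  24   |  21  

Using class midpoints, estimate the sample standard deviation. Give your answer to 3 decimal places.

Midpoints: 7, 12, 17, 22, 27, 32
n = 151, Σfm = 3067, mean = 20.3113
Σfm² = 70989
Σf(m − x̄)² = Σfm² − (Σfm)²/n = 70989 − 3067²/151 = 8694.3709
Sample variance = 8694.3709 / 150 = 57.9625
Standard deviation = √57.9625 = 7.6133

7.613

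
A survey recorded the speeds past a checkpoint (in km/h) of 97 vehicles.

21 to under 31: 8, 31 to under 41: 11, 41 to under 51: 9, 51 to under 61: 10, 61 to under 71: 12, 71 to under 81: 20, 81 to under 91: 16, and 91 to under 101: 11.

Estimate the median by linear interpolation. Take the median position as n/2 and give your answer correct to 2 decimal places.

69.75

Cumulative frequencies: 8, 19, 28, 38, 50, 70, 86, 97
n = 97; position = n/2 = 48.5.
This falls in the class 61 to under 71: L = 61, F = 38, f = 12, h = 10.
Median ≈ 61 + ((48.5 − 38) / 12) × 10 = 69.7500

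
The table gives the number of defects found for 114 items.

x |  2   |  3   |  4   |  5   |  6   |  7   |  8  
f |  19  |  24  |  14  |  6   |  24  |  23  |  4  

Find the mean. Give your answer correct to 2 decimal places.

Values: 2, 3, 4, 5, 6, 7, 8
Σfx = 19×2 + 24×3 + 14×4 + 6×5 + 24×6 + 23×7 + 4×8 = 533
n = Σf = 114
Mean = 533 / 114 = 4.6754

4.68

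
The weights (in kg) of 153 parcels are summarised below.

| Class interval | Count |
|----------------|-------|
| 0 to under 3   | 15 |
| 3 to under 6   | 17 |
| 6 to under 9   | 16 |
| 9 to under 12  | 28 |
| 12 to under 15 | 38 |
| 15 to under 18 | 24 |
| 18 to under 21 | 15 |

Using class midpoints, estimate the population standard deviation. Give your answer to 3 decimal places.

5.311

Midpoints: 1.5, 4.5, 7.5, 10.5, 13.5, 16.5, 19.5
n = 153, Σfm = 1714.5, mean = 11.2059
Σfm² = 23528.25
Σf(m − x̄)² = Σfm² − (Σfm)²/n = 23528.25 − 1714.5²/153 = 4315.7647
Population variance = 4315.7647 / 153 = 28.2076
Standard deviation = √28.2076 = 5.3111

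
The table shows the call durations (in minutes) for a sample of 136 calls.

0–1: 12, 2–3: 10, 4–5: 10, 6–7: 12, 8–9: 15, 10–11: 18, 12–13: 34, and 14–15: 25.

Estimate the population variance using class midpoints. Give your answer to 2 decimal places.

20.41

Midpoints: 0.5, 2.5, 4.5, 6.5, 8.5, 10.5, 12.5, 14.5
n = 136, Σfm = 1258, mean = 9.2500
Σfm² = 14412
Σf(m − x̄)² = Σfm² − (Σfm)²/n = 14412 − 1258²/136 = 2775.5000
Population variance = 2775.5000 / 136 = 20.4081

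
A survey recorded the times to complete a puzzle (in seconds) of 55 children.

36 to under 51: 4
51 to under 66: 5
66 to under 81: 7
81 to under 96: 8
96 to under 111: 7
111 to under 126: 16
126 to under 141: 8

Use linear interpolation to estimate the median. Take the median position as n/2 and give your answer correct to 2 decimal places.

Cumulative frequencies: 4, 9, 16, 24, 31, 47, 55
n = 55; position = n/2 = 27.5.
This falls in the class 96 to under 111: L = 96, F = 24, f = 7, h = 15.
Median ≈ 96 + ((27.5 − 24) / 7) × 15 = 103.5000

103.50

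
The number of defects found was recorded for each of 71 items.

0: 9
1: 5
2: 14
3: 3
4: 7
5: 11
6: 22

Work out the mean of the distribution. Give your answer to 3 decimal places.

3.620

Values: 0, 1, 2, 3, 4, 5, 6
Σfx = 9×0 + 5×1 + 14×2 + 3×3 + 7×4 + 11×5 + 22×6 = 257
n = Σf = 71
Mean = 257 / 71 = 3.6197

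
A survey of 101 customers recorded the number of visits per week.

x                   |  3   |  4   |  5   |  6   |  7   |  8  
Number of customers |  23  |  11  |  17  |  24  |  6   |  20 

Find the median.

5

Cumulative frequencies: 23, 34, 51, 75, 81, 101
n = 101, so the median is the value in position (n+1)/2 = 51.
Position 51 falls at value 5.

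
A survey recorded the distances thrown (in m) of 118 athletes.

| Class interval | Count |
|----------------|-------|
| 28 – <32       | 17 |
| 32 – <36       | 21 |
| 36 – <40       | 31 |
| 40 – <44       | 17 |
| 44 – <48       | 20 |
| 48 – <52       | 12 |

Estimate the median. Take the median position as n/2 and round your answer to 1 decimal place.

Cumulative frequencies: 17, 38, 69, 86, 106, 118
n = 118; position = n/2 = 59.
This falls in the class 36 – <40: L = 36, F = 38, f = 31, h = 4.
Median ≈ 36 + ((59 − 38) / 31) × 4 = 38.7097

38.7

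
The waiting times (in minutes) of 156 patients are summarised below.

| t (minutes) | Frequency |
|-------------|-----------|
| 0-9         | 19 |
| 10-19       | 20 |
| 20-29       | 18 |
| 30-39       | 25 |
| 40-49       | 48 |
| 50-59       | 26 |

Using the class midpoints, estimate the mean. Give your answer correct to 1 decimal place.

33.5

Midpoints: 4.5, 14.5, 24.5, 34.5, 44.5, 54.5
Σfm = 19×4.5 + 20×14.5 + 18×24.5 + 25×34.5 + 48×44.5 + 26×54.5 = 5232
n = Σf = 156
Mean = 5232 / 156 = 33.5385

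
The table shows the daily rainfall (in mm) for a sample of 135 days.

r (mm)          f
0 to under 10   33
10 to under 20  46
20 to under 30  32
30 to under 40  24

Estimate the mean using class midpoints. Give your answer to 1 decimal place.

Midpoints: 5, 15, 25, 35
Σfm = 33×5 + 46×15 + 32×25 + 24×35 = 2495
n = Σf = 135
Mean = 2495 / 135 = 18.4815

18.5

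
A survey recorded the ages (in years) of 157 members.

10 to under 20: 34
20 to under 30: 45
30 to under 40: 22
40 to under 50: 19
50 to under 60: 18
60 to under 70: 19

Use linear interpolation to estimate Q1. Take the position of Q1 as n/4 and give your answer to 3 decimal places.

21.167

Cumulative frequencies: 34, 79, 101, 120, 138, 157
n = 157; position = n/4 = 39.25.
This falls in the class 20 to under 30: L = 20, F = 34, f = 45, h = 10.
Lower quartile ≈ 20 + ((39.25 − 34) / 45) × 10 = 21.1667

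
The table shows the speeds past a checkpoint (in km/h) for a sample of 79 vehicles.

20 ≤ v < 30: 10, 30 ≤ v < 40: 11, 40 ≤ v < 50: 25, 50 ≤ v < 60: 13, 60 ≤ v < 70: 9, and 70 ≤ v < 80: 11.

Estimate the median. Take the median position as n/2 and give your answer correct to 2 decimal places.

Cumulative frequencies: 10, 21, 46, 59, 68, 79
n = 79; position = n/2 = 39.5.
This falls in the class 40 ≤ v < 50: L = 40, F = 21, f = 25, h = 10.
Median ≈ 40 + ((39.5 − 21) / 25) × 10 = 47.4000

47.40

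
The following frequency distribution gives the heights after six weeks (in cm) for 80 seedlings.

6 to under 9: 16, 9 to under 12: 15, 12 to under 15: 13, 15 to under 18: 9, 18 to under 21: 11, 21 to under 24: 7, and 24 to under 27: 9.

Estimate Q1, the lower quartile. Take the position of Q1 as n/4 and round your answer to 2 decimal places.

Cumulative frequencies: 16, 31, 44, 53, 64, 71, 80
n = 80; position = n/4 = 20.
This falls in the class 9 to under 12: L = 9, F = 16, f = 15, h = 3.
Lower quartile ≈ 9 + ((20 − 16) / 15) × 3 = 9.8000

9.80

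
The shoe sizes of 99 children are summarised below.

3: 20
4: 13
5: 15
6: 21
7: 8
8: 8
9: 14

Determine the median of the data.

Cumulative frequencies: 20, 33, 48, 69, 77, 85, 99
n = 99, so the median is the value in position (n+1)/2 = 50.
Position 50 falls at value 6.

6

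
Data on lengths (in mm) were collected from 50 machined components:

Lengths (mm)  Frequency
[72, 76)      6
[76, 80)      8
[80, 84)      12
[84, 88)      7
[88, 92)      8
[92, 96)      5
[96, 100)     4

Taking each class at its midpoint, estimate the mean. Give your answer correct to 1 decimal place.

84.7

Midpoints: 74, 78, 82, 86, 90, 94, 98
Σfm = 6×74 + 8×78 + 12×82 + 7×86 + 8×90 + 5×94 + 4×98 = 4236
n = Σf = 50
Mean = 4236 / 50 = 84.7200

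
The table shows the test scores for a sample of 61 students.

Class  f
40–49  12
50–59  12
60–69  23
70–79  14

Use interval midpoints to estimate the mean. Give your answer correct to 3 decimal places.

60.893

Midpoints: 44.5, 54.5, 64.5, 74.5
Σfm = 12×44.5 + 12×54.5 + 23×64.5 + 14×74.5 = 3714.5
n = Σf = 61
Mean = 3714.5 / 61 = 60.8934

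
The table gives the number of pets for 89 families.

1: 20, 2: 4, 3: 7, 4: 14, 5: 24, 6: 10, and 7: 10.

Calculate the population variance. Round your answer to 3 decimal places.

4.011

Values: 1, 2, 3, 4, 5, 6, 7
n = 89, Σfx = 355, mean = 3.9888
Σfx² = 1773
Σf(x − x̄)² = Σfx² − (Σfx)²/n = 1773 − 355²/89 = 356.9888
Population variance = 356.9888 / 89 = 4.0111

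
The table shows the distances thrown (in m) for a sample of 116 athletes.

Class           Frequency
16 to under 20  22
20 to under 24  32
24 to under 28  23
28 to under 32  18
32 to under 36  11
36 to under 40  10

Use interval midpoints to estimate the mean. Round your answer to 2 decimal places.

25.79

Midpoints: 18, 22, 26, 30, 34, 38
Σfm = 22×18 + 32×22 + 23×26 + 18×30 + 11×34 + 10×38 = 2992
n = Σf = 116
Mean = 2992 / 116 = 25.7931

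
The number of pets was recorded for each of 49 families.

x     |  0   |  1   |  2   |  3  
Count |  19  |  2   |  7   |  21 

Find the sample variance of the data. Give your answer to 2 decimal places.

Values: 0, 1, 2, 3
n = 49, Σfx = 79, mean = 1.6122
Σfx² = 219
Σf(x − x̄)² = Σfx² − (Σfx)²/n = 219 − 79²/49 = 91.6327
Sample variance = 91.6327 / 48 = 1.9090

1.91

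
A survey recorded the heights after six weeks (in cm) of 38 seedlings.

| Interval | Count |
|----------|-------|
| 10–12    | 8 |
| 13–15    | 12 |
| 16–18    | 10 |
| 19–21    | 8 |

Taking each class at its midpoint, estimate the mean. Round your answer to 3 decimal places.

15.421

Midpoints: 11, 14, 17, 20
Σfm = 8×11 + 12×14 + 10×17 + 8×20 = 586
n = Σf = 38
Mean = 586 / 38 = 15.4211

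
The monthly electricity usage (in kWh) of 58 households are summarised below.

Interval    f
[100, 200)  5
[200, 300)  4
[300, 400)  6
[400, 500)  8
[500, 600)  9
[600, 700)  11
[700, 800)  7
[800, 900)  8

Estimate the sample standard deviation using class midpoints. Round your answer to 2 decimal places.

213.10

Midpoints: 150, 250, 350, 450, 550, 650, 750, 850
n = 58, Σfm = 31600, mean = 544.8276
Σfm² = 19805000
Σf(m − x̄)² = Σfm² − (Σfm)²/n = 19805000 − 31600²/58 = 2588448.2759
Sample variance = 2588448.2759 / 57 = 45411.3733
Standard deviation = √45411.3733 = 213.0994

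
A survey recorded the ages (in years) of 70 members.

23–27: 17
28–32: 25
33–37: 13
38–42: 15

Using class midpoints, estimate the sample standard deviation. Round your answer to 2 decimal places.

5.40

Midpoints: 25, 30, 35, 40
n = 70, Σfm = 2230, mean = 31.8571
Σfm² = 73050
Σf(m − x̄)² = Σfm² − (Σfm)²/n = 73050 − 2230²/70 = 2008.5714
Sample variance = 2008.5714 / 69 = 29.1097
Standard deviation = √29.1097 = 5.3953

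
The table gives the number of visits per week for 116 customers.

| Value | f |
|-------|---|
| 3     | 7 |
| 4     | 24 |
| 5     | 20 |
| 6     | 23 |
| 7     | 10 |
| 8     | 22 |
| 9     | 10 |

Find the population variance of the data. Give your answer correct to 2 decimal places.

Values: 3, 4, 5, 6, 7, 8, 9
n = 116, Σfx = 691, mean = 5.9569
Σfx² = 4483
Σf(x − x̄)² = Σfx² − (Σfx)²/n = 4483 − 691²/116 = 366.7845
Population variance = 366.7845 / 116 = 3.1619

3.16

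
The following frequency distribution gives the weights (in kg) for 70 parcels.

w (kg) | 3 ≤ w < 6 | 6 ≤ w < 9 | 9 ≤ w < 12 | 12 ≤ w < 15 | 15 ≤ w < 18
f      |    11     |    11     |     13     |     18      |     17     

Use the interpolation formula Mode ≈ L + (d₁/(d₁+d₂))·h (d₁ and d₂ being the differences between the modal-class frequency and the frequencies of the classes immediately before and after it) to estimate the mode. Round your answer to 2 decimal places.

Modal class: 12 ≤ w < 15 (highest frequency 18).
d₁ = 18 − 13 = 5, d₂ = 18 − 17 = 1
Mode ≈ 12 + (5/(5+1)) × 3 = 12 + 2.5000 = 14.5000

14.50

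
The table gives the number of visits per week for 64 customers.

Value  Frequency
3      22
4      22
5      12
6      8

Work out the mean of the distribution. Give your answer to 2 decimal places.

4.09

Values: 3, 4, 5, 6
Σfx = 22×3 + 22×4 + 12×5 + 8×6 = 262
n = Σf = 64
Mean = 262 / 64 = 4.0938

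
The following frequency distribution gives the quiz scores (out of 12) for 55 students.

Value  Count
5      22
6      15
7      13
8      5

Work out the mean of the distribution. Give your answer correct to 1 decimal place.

6.0

Values: 5, 6, 7, 8
Σfx = 22×5 + 15×6 + 13×7 + 5×8 = 331
n = Σf = 55
Mean = 331 / 55 = 6.0182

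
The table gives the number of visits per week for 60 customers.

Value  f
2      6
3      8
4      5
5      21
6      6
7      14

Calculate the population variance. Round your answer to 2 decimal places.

2.54

Values: 2, 3, 4, 5, 6, 7
n = 60, Σfx = 295, mean = 4.9167
Σfx² = 1603
Σf(x − x̄)² = Σfx² − (Σfx)²/n = 1603 − 295²/60 = 152.5833
Population variance = 152.5833 / 60 = 2.5431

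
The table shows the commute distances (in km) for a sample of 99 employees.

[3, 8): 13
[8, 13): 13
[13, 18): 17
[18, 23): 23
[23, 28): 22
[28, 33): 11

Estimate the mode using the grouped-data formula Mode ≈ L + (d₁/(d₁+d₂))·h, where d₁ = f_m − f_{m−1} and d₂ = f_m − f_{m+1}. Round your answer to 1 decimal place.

22.3

Modal class: [18, 23) (highest frequency 23).
d₁ = 23 − 17 = 6, d₂ = 23 − 22 = 1
Mode ≈ 18 + (6/(6+1)) × 5 = 18 + 4.2857 = 22.2857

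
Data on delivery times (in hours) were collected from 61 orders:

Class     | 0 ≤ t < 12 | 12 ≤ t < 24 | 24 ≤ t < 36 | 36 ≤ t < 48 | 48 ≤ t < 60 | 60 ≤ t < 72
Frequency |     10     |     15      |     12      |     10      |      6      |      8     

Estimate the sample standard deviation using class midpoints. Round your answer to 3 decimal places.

Midpoints: 6, 18, 30, 42, 54, 66
n = 61, Σfm = 1962, mean = 32.1639
Σfm² = 86004
Σf(m − x̄)² = Σfm² − (Σfm)²/n = 86004 − 1962²/61 = 22898.3607
Sample variance = 22898.3607 / 60 = 381.6393
Standard deviation = √381.6393 = 19.5356

19.536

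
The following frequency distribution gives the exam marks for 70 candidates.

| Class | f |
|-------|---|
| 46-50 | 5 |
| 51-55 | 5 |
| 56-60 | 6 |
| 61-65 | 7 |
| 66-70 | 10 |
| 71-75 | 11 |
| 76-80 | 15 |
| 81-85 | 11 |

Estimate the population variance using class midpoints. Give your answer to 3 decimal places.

Midpoints: 48, 53, 58, 63, 68, 73, 78, 83
n = 70, Σfm = 4860, mean = 69.4286
Σfm² = 345430
Σf(m − x̄)² = Σfm² − (Σfm)²/n = 345430 − 4860²/70 = 8007.1429
Population variance = 8007.1429 / 70 = 114.3878

114.388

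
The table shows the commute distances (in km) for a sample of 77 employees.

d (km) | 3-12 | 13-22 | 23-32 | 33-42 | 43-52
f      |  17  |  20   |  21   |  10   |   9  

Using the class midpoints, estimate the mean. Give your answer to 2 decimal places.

24.12

Midpoints: 7.5, 17.5, 27.5, 37.5, 47.5
Σfm = 17×7.5 + 20×17.5 + 21×27.5 + 10×37.5 + 9×47.5 = 1857.5
n = Σf = 77
Mean = 1857.5 / 77 = 24.1234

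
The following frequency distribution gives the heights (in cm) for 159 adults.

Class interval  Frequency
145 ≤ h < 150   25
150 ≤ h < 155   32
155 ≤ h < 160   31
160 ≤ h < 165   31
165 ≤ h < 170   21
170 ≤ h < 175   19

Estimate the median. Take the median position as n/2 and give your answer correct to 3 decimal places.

158.629

Cumulative frequencies: 25, 57, 88, 119, 140, 159
n = 159; position = n/2 = 79.5.
This falls in the class 155 ≤ h < 160: L = 155, F = 57, f = 31, h = 5.
Median ≈ 155 + ((79.5 − 57) / 31) × 5 = 158.6290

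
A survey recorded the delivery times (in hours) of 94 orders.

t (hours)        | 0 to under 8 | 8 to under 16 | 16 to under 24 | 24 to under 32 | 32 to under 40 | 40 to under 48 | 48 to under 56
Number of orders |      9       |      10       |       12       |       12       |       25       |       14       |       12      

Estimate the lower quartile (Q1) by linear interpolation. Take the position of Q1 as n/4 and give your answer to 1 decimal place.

Cumulative frequencies: 9, 19, 31, 43, 68, 82, 94
n = 94; position = n/4 = 23.5.
This falls in the class 16 to under 24: L = 16, F = 19, f = 12, h = 8.
Lower quartile ≈ 16 + ((23.5 − 19) / 12) × 8 = 19.0000

19.0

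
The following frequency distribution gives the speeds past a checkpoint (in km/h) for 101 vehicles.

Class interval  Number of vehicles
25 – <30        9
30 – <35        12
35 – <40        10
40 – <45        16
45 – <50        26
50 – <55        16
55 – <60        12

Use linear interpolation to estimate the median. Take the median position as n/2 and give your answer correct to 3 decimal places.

Cumulative frequencies: 9, 21, 31, 47, 73, 89, 101
n = 101; position = n/2 = 50.5.
This falls in the class 45 – <50: L = 45, F = 47, f = 26, h = 5.
Median ≈ 45 + ((50.5 − 47) / 26) × 5 = 45.6731

45.673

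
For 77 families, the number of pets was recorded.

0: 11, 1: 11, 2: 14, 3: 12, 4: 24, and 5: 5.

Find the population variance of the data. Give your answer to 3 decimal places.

Values: 0, 1, 2, 3, 4, 5
n = 77, Σfx = 196, mean = 2.5455
Σfx² = 684
Σf(x − x̄)² = Σfx² − (Σfx)²/n = 684 − 196²/77 = 185.0909
Population variance = 185.0909 / 77 = 2.4038

2.404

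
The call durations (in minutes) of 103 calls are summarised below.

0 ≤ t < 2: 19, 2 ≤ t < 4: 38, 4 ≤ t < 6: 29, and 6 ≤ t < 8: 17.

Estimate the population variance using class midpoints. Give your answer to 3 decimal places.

Midpoints: 1, 3, 5, 7
n = 103, Σfm = 397, mean = 3.8544
Σfm² = 1919
Σf(m − x̄)² = Σfm² − (Σfm)²/n = 1919 − 397²/103 = 388.8155
Population variance = 388.8155 / 103 = 3.7749

3.775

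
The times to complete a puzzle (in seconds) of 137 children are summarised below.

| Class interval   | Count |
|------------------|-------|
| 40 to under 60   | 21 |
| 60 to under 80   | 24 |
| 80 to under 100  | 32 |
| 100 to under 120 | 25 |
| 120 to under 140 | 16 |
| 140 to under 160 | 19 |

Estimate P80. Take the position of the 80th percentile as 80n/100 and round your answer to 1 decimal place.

129.5

Cumulative frequencies: 21, 45, 77, 102, 118, 137
n = 137; position = 80n/100 = 109.6.
This falls in the class 120 to under 140: L = 120, F = 102, f = 16, h = 20.
80th percentile ≈ 120 + ((109.6 − 102) / 16) × 20 = 129.5000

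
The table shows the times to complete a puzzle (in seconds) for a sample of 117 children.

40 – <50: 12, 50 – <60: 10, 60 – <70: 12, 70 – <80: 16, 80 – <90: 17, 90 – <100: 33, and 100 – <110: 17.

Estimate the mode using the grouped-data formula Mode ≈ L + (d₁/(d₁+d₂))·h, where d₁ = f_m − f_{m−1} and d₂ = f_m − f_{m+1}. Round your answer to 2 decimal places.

95.00

Modal class: 90 – <100 (highest frequency 33).
d₁ = 33 − 17 = 16, d₂ = 33 − 17 = 16
Mode ≈ 90 + (16/(16+16)) × 10 = 90 + 5.0000 = 95.0000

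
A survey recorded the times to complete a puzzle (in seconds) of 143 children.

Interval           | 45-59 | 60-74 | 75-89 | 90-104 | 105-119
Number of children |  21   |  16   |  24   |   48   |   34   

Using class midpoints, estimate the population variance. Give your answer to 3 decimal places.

Midpoints: 52, 67, 82, 97, 112
n = 143, Σfm = 12596, mean = 88.0839
Σfm² = 1168112
Σf(m − x̄)² = Σfm² − (Σfm)²/n = 1168112 − 12596²/143 = 58606.9930
Population variance = 58606.9930 / 143 = 409.8391

409.839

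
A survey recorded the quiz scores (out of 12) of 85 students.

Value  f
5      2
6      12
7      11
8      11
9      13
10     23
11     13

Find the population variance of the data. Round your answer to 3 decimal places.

3.068

Values: 5, 6, 7, 8, 9, 10, 11
n = 85, Σfx = 737, mean = 8.6706
Σfx² = 6651
Σf(x − x̄)² = Σfx² − (Σfx)²/n = 6651 − 737²/85 = 260.7765
Population variance = 260.7765 / 85 = 3.0680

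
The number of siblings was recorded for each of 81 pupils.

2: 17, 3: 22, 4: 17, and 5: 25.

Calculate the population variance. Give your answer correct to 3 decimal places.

1.273

Values: 2, 3, 4, 5
n = 81, Σfx = 293, mean = 3.6173
Σfx² = 1163
Σf(x − x̄)² = Σfx² − (Σfx)²/n = 1163 − 293²/81 = 103.1358
Population variance = 103.1358 / 81 = 1.2733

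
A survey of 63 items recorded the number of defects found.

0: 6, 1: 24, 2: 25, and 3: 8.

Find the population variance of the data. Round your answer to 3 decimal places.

Values: 0, 1, 2, 3
n = 63, Σfx = 98, mean = 1.5556
Σfx² = 196
Σf(x − x̄)² = Σfx² − (Σfx)²/n = 196 − 98²/63 = 43.5556
Population variance = 43.5556 / 63 = 0.6914

0.691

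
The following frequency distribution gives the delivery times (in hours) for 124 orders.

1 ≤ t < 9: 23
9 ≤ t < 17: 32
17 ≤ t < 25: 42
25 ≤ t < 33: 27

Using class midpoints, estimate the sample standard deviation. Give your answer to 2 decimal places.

Midpoints: 5, 13, 21, 29
n = 124, Σfm = 2196, mean = 17.7097
Σfm² = 47212
Σf(m − x̄)² = Σfm² − (Σfm)²/n = 47212 − 2196²/124 = 8321.5484
Sample variance = 8321.5484 / 123 = 67.6549
Standard deviation = √67.6549 = 8.2253

8.23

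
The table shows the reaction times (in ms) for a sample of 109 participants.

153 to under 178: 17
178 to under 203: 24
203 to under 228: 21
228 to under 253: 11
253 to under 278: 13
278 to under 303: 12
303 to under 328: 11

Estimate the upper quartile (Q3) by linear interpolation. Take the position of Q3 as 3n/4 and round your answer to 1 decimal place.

269.8

Cumulative frequencies: 17, 41, 62, 73, 86, 98, 109
n = 109; position = 3n/4 = 81.75.
This falls in the class 253 to under 278: L = 253, F = 73, f = 13, h = 25.
Upper quartile ≈ 253 + ((81.75 − 73) / 13) × 25 = 269.8269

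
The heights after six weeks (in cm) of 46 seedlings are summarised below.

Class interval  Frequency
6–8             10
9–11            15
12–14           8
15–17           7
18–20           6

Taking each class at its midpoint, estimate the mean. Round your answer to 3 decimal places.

Midpoints: 7, 10, 13, 16, 19
Σfm = 10×7 + 15×10 + 8×13 + 7×16 + 6×19 = 550
n = Σf = 46
Mean = 550 / 46 = 11.9565

11.957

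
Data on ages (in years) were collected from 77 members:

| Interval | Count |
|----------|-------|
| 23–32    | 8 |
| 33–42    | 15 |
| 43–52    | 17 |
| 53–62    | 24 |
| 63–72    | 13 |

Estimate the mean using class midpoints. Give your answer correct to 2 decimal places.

Midpoints: 27.5, 37.5, 47.5, 57.5, 67.5
Σfm = 8×27.5 + 15×37.5 + 17×47.5 + 24×57.5 + 13×67.5 = 3847.5
n = Σf = 77
Mean = 3847.5 / 77 = 49.9675

49.97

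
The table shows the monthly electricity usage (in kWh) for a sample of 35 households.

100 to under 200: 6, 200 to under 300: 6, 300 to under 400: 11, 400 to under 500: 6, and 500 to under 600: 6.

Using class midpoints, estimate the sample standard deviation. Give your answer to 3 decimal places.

Midpoints: 150, 250, 350, 450, 550
n = 35, Σfm = 12250, mean = 350.0000
Σfm² = 4887500
Σf(m − x̄)² = Σfm² − (Σfm)²/n = 4887500 − 12250²/35 = 600000.0000
Sample variance = 600000.0000 / 34 = 17647.0588
Standard deviation = √17647.0588 = 132.8422

132.842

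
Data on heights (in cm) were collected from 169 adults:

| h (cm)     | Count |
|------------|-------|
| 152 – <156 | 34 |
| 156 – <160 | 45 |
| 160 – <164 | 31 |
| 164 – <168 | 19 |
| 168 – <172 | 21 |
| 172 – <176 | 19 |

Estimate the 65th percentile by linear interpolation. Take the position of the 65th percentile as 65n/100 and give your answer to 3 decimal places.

Cumulative frequencies: 34, 79, 110, 129, 150, 169
n = 169; position = 65n/100 = 109.85.
This falls in the class 160 – <164: L = 160, F = 79, f = 31, h = 4.
65th percentile ≈ 160 + ((109.85 − 79) / 31) × 4 = 163.9806

163.981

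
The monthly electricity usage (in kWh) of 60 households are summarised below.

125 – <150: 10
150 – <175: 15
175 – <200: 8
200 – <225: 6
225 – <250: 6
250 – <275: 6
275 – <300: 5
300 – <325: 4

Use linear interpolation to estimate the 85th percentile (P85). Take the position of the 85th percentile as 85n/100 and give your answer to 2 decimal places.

275.00

Cumulative frequencies: 10, 25, 33, 39, 45, 51, 56, 60
n = 60; position = 85n/100 = 51.
This falls in the class 250 – <275: L = 250, F = 45, f = 6, h = 25.
85th percentile ≈ 250 + ((51 − 45) / 6) × 25 = 275.0000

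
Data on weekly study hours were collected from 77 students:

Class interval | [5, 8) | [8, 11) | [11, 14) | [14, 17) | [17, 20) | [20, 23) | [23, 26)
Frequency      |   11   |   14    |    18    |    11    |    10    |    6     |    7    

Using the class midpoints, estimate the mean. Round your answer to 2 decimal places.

Midpoints: 6.5, 9.5, 12.5, 15.5, 18.5, 21.5, 24.5
Σfm = 11×6.5 + 14×9.5 + 18×12.5 + 11×15.5 + 10×18.5 + 6×21.5 + 7×24.5 = 1085.5
n = Σf = 77
Mean = 1085.5 / 77 = 14.0974

14.10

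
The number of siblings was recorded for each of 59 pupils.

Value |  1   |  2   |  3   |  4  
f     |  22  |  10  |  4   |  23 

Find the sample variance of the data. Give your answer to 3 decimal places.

1.805

Values: 1, 2, 3, 4
n = 59, Σfx = 146, mean = 2.4746
Σfx² = 466
Σf(x − x̄)² = Σfx² − (Σfx)²/n = 466 − 146²/59 = 104.7119
Sample variance = 104.7119 / 58 = 1.8054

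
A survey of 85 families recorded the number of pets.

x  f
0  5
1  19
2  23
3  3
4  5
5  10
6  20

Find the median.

Cumulative frequencies: 5, 24, 47, 50, 55, 65, 85
n = 85, so the median is the value in position (n+1)/2 = 43.
Position 43 falls at value 2.

2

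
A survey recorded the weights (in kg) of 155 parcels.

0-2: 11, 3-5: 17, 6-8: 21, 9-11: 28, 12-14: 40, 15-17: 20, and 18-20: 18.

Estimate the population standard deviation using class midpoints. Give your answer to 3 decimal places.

Midpoints: 1, 4, 7, 10, 13, 16, 19
n = 155, Σfm = 1688, mean = 10.8903
Σfm² = 22490
Σf(m − x̄)² = Σfm² − (Σfm)²/n = 22490 − 1688²/155 = 4107.1355
Population variance = 4107.1355 / 155 = 26.4976
Standard deviation = √26.4976 = 5.1476

5.148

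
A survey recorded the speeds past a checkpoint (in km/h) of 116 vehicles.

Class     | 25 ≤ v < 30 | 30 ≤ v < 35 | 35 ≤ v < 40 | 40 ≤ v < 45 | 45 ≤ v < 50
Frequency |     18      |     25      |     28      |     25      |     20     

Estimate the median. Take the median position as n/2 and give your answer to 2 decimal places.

Cumulative frequencies: 18, 43, 71, 96, 116
n = 116; position = n/2 = 58.
This falls in the class 35 ≤ v < 40: L = 35, F = 43, f = 28, h = 5.
Median ≈ 35 + ((58 − 43) / 28) × 5 = 37.6786

37.68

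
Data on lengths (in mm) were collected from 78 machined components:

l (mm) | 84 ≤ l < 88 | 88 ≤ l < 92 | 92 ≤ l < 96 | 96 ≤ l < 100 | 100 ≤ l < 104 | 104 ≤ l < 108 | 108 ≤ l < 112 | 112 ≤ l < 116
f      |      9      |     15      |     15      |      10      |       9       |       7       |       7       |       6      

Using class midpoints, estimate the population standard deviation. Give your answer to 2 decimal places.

Midpoints: 86, 90, 94, 98, 102, 106, 110, 114
n = 78, Σfm = 7628, mean = 97.7949
Σfm² = 751608
Σf(m − x̄)² = Σfm² − (Σfm)²/n = 751608 − 7628²/78 = 5628.7179
Population variance = 5628.7179 / 78 = 72.1631
Standard deviation = √72.1631 = 8.4949

8.49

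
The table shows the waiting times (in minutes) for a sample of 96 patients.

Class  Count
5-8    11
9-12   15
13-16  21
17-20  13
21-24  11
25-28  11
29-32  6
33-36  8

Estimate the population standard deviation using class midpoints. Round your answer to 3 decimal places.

8.337

Midpoints: 6.5, 10.5, 14.5, 18.5, 22.5, 26.5, 30.5, 34.5
n = 96, Σfm = 1772, mean = 18.4583
Σfm² = 39380
Σf(m − x̄)² = Σfm² − (Σfm)²/n = 39380 − 1772²/96 = 6671.8333
Population variance = 6671.8333 / 96 = 69.4983
Standard deviation = √69.4983 = 8.3366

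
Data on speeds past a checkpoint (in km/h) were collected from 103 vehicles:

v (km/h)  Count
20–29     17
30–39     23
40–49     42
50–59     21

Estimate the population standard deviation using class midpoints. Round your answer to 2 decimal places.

9.82

Midpoints: 24.5, 34.5, 44.5, 54.5
n = 103, Σfm = 4223.5, mean = 41.0049
Σfm² = 183125.75
Σf(m − x̄)² = Σfm² − (Σfm)²/n = 183125.75 − 4223.5²/103 = 9941.7476
Population variance = 9941.7476 / 103 = 96.5218
Standard deviation = √96.5218 = 9.8246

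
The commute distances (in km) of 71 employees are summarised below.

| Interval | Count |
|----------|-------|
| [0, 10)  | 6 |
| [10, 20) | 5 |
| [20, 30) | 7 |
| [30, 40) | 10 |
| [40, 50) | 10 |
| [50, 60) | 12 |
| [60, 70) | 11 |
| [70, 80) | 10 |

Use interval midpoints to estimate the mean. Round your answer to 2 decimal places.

45.14

Midpoints: 5, 15, 25, 35, 45, 55, 65, 75
Σfm = 6×5 + 5×15 + 7×25 + 10×35 + 10×45 + 12×55 + 11×65 + 10×75 = 3205
n = Σf = 71
Mean = 3205 / 71 = 45.1408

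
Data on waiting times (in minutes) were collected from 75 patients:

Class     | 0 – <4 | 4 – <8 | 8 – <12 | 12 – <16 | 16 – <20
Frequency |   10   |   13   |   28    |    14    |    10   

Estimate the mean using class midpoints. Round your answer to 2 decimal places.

10.05

Midpoints: 2, 6, 10, 14, 18
Σfm = 10×2 + 13×6 + 28×10 + 14×14 + 10×18 = 754
n = Σf = 75
Mean = 754 / 75 = 10.0533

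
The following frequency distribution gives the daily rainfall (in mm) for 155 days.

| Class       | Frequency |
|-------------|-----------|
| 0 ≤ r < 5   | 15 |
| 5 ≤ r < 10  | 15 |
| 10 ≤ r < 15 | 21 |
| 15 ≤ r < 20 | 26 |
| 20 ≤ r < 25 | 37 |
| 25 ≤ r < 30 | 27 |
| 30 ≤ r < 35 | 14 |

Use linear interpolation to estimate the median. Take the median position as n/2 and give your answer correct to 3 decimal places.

Cumulative frequencies: 15, 30, 51, 77, 114, 141, 155
n = 155; position = n/2 = 77.5.
This falls in the class 20 ≤ r < 25: L = 20, F = 77, f = 37, h = 5.
Median ≈ 20 + ((77.5 − 77) / 37) × 5 = 20.0676

20.068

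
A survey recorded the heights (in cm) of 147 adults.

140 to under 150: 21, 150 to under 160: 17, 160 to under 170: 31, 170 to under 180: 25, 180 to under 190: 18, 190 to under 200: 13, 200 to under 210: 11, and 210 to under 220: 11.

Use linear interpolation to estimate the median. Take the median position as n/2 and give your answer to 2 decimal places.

Cumulative frequencies: 21, 38, 69, 94, 112, 125, 136, 147
n = 147; position = n/2 = 73.5.
This falls in the class 170 to under 180: L = 170, F = 69, f = 25, h = 10.
Median ≈ 170 + ((73.5 − 69) / 25) × 10 = 171.8000

171.80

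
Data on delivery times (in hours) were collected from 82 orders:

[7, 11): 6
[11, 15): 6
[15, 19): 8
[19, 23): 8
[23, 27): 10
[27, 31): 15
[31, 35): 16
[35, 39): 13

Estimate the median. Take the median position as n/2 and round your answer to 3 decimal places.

Cumulative frequencies: 6, 12, 20, 28, 38, 53, 69, 82
n = 82; position = n/2 = 41.
This falls in the class [27, 31): L = 27, F = 38, f = 15, h = 4.
Median ≈ 27 + ((41 − 38) / 15) × 4 = 27.8000

27.800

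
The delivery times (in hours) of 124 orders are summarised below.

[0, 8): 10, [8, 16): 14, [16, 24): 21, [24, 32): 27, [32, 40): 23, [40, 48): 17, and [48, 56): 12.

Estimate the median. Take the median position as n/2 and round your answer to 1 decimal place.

Cumulative frequencies: 10, 24, 45, 72, 95, 112, 124
n = 124; position = n/2 = 62.
This falls in the class [24, 32): L = 24, F = 45, f = 27, h = 8.
Median ≈ 24 + ((62 − 45) / 27) × 8 = 29.0370

29.0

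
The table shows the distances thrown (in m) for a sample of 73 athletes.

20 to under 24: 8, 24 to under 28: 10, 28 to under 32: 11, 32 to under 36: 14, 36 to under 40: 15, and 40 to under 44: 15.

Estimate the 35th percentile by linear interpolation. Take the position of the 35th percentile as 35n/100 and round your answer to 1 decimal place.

30.7

Cumulative frequencies: 8, 18, 29, 43, 58, 73
n = 73; position = 35n/100 = 25.55.
This falls in the class 28 to under 32: L = 28, F = 18, f = 11, h = 4.
35th percentile ≈ 28 + ((25.55 − 18) / 11) × 4 = 30.7455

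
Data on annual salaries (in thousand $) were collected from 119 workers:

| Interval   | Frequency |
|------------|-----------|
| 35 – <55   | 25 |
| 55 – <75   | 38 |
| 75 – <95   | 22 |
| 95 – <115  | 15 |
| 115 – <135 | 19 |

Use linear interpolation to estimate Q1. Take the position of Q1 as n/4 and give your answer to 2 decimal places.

Cumulative frequencies: 25, 63, 85, 100, 119
n = 119; position = n/4 = 29.75.
This falls in the class 55 – <75: L = 55, F = 25, f = 38, h = 20.
Lower quartile ≈ 55 + ((29.75 − 25) / 38) × 20 = 57.5000

57.50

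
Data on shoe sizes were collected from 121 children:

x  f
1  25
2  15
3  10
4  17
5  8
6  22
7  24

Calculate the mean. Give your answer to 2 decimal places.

4.07

Values: 1, 2, 3, 4, 5, 6, 7
Σfx = 25×1 + 15×2 + 10×3 + 17×4 + 8×5 + 22×6 + 24×7 = 493
n = Σf = 121
Mean = 493 / 121 = 4.0744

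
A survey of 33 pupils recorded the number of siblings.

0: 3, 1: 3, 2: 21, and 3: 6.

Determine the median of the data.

2

Cumulative frequencies: 3, 6, 27, 33
n = 33, so the median is the value in position (n+1)/2 = 17.
Position 17 falls at value 2.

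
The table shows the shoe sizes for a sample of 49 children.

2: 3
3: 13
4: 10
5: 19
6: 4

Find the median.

Cumulative frequencies: 3, 16, 26, 45, 49
n = 49, so the median is the value in position (n+1)/2 = 25.
Position 25 falls at value 4.

4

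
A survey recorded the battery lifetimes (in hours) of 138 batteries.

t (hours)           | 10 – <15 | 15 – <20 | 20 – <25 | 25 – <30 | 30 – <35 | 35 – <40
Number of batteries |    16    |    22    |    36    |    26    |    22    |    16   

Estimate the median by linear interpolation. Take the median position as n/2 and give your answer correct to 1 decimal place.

Cumulative frequencies: 16, 38, 74, 100, 122, 138
n = 138; position = n/2 = 69.
This falls in the class 20 – <25: L = 20, F = 38, f = 36, h = 5.
Median ≈ 20 + ((69 − 38) / 36) × 5 = 24.3056

24.3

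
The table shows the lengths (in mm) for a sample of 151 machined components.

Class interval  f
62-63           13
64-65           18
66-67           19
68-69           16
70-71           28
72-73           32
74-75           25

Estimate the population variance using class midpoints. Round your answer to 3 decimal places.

Midpoints: 62.5, 64.5, 66.5, 68.5, 70.5, 72.5, 74.5
n = 151, Σfm = 10489.5, mean = 69.4669
Σfm² = 730887.75
Σf(m − x̄)² = Σfm² − (Σfm)²/n = 730887.75 − 10489.5²/151 = 2214.8344
Population variance = 2214.8344 / 151 = 14.6678

14.668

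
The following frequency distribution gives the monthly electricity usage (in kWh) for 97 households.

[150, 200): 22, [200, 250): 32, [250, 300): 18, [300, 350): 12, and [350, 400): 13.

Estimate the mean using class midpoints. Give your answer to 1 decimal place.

255.4

Midpoints: 175, 225, 275, 325, 375
Σfm = 22×175 + 32×225 + 18×275 + 12×325 + 13×375 = 24775
n = Σf = 97
Mean = 24775 / 97 = 255.4124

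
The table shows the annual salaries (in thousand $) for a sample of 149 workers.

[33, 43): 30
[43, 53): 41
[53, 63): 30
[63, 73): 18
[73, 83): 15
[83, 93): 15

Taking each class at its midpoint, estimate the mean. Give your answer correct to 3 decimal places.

57.463

Midpoints: 38, 48, 58, 68, 78, 88
Σfm = 30×38 + 41×48 + 30×58 + 18×68 + 15×78 + 15×88 = 8562
n = Σf = 149
Mean = 8562 / 149 = 57.4631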